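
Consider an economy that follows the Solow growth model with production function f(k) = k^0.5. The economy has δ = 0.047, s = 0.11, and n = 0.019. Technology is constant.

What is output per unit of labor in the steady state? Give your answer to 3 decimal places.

In steady state, investment equals break-even investment: s·k^α = (n + δ)·k.
Dividing both sides by k: k^(1−α) = s / (n + δ).
k^0.5 = 0.11 / (0.019 + 0.047) = 0.11 / 0.066 = 1.6667
k* = 1.6667^(1/0.5) ≈ 2.7779
y* = (k*)^α = 2.7779^0.5 ≈ 1.6667

y* = 1.667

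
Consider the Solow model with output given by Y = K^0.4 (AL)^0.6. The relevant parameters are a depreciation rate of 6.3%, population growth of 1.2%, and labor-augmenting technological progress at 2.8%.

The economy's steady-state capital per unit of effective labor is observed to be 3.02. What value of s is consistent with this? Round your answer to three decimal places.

s ≈ 0.200

At the steady state, Δk = 0, so s·k^α = (n + g + δ)·k.
So s / (n + g + δ) = (k*)^(1−α) = 3.02^0.6 = 1.9409.
Therefore s = 1.9409 × (n + g + δ) = 1.9409 × 0.103 = 0.1999.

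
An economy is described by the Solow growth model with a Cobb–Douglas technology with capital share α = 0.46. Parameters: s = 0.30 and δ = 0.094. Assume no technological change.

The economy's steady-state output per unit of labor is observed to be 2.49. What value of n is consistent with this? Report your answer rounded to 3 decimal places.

n ≈ 0.009

In steady state, investment equals break-even investment: s·k^α = (n + δ)·k.
Since y* = [s/(n + δ)]^(α/(1−α)), we have s/(n + δ) = (y*)^((1−α)/α) = 2.49^1.1739 = 2.9181.
Therefore n + δ = s / 2.9181 = 0.30 / 2.9181 = 0.1028, so n = 0.1028 − 0.094 = 0.0088.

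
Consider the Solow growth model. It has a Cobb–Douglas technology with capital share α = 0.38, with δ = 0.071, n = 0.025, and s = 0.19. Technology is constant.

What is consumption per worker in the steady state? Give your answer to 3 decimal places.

c* ≈ 1.231

At the steady state, Δk = 0, so s·k^α = (n + δ)·k.
Rearranging, k^(1−α) = s / (n + δ).
k^0.62 = 0.19 / (0.025 + 0.071) = 0.19 / 0.096 = 1.9792
k* = 1.9792^(1/0.62) ≈ 3.0075
y* = (k*)^α = 3.0075^0.38 ≈ 1.5196
c* = (1 − s)·y* = (1 − 0.19) × 1.5196 ≈ 1.2309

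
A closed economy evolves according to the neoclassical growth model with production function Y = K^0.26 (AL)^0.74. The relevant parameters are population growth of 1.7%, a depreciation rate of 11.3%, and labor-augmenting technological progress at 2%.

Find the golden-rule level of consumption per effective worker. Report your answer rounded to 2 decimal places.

c_gold ≈ 0.90

At the golden rule, f'(k) = n + g + δ, so α·k^(α−1) = n + g + δ and k_gold = (α/(n + g + δ))^(1/(1−α)).
k_gold = (0.26/0.150)^(1/0.74) = 1.7333^1.3514 ≈ 2.1029
c_gold = f(k_gold) − (n + g + δ)·k_gold = 1.2132 − 0.150×2.1029 ≈ 0.8978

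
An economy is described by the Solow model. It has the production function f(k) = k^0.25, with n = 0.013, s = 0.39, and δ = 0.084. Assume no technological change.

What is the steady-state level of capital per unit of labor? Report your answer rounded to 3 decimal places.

Steady state requires s·f(k) = (n + δ)·k, i.e. s·k^α = (n + δ)·k.
Rearranging, k^(1−α) = s / (n + δ).
k^0.75 = 0.39 / (0.013 + 0.084) = 0.39 / 0.097 = 4.0206
k* = 4.0206^(1/0.75) ≈ 6.3932

k* ≈ 6.393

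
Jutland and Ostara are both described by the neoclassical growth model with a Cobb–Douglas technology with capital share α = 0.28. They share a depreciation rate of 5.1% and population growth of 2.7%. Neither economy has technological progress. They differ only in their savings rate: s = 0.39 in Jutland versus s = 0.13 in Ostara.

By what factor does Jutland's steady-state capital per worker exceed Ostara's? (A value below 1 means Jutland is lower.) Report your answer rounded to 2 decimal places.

k*_J / k*_O ≈ 4.60

Steady-state k* = [s/(n + δ)]^(1/(1−α)), so the ratio is [ (s_J/(n + δ)_J) / (s_O/(n + δ)_O) ]^1.3889.
s_J/(n + δ)_J = 0.39/0.078 = 5.0000; s_O/(n + δ)_O = 0.13/0.078 = 1.6667.
Ratio = (5.0000/1.6667)^1.3889 = 2.9999^1.3889 ≈ 4.5989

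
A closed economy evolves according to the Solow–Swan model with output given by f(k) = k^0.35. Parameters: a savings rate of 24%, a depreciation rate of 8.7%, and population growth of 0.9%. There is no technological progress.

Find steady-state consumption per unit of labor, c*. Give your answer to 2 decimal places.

c* ≈ 1.24

In steady state, investment equals break-even investment: s·k^α = (n + δ)·k.
Rearranging, k^(1−α) = s / (n + δ).
k^0.65 = 0.24 / (0.009 + 0.087) = 0.24 / 0.096 = 2.5000
k* = 2.5000^(1/0.65) ≈ 4.0946
y* = (k*)^α = 4.0946^0.35 ≈ 1.6378
c* = (1 − s)·y* = (1 − 0.24) × 1.6378 ≈ 1.2447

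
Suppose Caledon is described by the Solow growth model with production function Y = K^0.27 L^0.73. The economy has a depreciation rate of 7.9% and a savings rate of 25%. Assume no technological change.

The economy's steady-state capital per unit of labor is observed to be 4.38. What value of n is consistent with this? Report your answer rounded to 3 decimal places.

n ≈ 0.006

In steady state, investment equals break-even investment: s·k^α = (n + δ)·k.
So s / (n + δ) = (k*)^(1−α) = 4.38^0.73 = 2.9395.
Therefore n + δ = s / 2.9395 = 0.25 / 2.9395 = 0.0850, so n = 0.0850 − 0.079 = 0.0060.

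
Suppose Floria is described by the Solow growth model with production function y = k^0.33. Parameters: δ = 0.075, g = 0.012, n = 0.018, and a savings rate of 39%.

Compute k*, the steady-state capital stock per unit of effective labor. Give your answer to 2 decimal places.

k* = 7.09

In steady state, investment equals break-even investment: s·k^α = (n + g + δ)·k.
Dividing both sides by k: k^(1−α) = s / (n + g + δ).
k^0.67 = 0.39 / (0.018 + 0.012 + 0.075) = 0.39 / 0.105 = 3.7143
k* = 3.7143^(1/0.67) ≈ 7.0886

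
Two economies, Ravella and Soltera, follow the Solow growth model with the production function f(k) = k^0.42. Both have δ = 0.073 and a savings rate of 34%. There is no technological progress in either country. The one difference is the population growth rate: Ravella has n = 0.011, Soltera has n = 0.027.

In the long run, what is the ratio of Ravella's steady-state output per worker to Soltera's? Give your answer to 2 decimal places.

ratio ≈ 1.13

Steady-state y* = [s/(n + δ)]^(α/(1−α)), so the ratio is [ (s_R/(n + δ)_R) / (s_S/(n + δ)_S) ]^0.7241.
s_R/(n + δ)_R = 0.34/0.084 = 4.0476; s_S/(n + δ)_S = 0.34/0.100 = 3.4000.
Ratio = (4.0476/3.4000)^0.7241 = 1.1905^0.7241 ≈ 1.1346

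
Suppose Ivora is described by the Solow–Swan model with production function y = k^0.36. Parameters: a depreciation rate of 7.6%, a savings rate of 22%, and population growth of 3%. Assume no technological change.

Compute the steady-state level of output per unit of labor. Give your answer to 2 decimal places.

Steady state requires s·f(k) = (n + δ)·k, i.e. s·k^α = (n + δ)·k.
Dividing both sides by k: k^(1−α) = s / (n + δ).
k^0.64 = 0.22 / (0.030 + 0.076) = 0.22 / 0.106 = 2.0755
k* = 2.0755^(1/0.64) ≈ 3.1297
y* = (k*)^α = 3.1297^0.36 ≈ 1.5079

y* ≈ 1.51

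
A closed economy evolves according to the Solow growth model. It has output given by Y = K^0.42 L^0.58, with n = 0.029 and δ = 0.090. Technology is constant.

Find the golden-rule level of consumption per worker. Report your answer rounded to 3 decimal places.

c_gold ≈ 1.446

At the golden rule, f'(k) = n + δ, so α·k^(α−1) = n + δ and k_gold = (α/(n + δ))^(1/(1−α)).
k_gold = (0.42/0.119)^(1/0.58) = 3.5294^1.7241 ≈ 8.7961
c_gold = f(k_gold) − (n + δ)·k_gold = 2.4923 − 0.119×8.7961 ≈ 1.4456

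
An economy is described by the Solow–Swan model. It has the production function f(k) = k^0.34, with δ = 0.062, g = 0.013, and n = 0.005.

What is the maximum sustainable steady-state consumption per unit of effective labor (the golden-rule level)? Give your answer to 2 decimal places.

c_gold ≈ 1.39

At the golden rule, f'(k) = n + g + δ, so α·k^(α−1) = n + g + δ and k_gold = (α/(n + g + δ))^(1/(1−α)).
k_gold = (0.34/0.080)^(1/0.66) = 4.2500^1.5152 ≈ 8.9564
c_gold = f(k_gold) − (n + g + δ)·k_gold = 2.1073 − 0.080×8.9564 ≈ 1.3908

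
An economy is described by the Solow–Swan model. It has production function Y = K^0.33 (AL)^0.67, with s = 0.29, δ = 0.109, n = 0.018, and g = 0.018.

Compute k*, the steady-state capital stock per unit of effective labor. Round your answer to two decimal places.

k* = 2.81

At the steady state, Δk = 0, so s·k^α = (n + g + δ)·k.
Dividing both sides by k: k^(1−α) = s / (n + g + δ).
k^0.67 = 0.29 / (0.018 + 0.018 + 0.109) = 0.29 / 0.145 = 2.0000
k* = 2.0000^(1/0.67) ≈ 2.8138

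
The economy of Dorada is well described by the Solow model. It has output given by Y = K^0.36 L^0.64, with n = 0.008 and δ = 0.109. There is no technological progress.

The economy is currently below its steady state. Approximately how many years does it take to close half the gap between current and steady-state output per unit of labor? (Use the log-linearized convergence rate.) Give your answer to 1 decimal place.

about 9.3 years

Near the steady state the convergence rate is λ = (1 − α)(n + δ).
λ = (1 − 0.36) × 0.117 = 0.64 × 0.117 = 0.07488
Half-life = ln 2 / λ = 0.6931 / 0.07488 ≈ 9.26 years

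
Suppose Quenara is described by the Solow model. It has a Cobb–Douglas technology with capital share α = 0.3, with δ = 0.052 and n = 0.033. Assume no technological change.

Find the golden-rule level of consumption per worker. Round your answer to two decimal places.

c_gold ≈ 1.20

At the golden rule, f'(k) = n + δ, so α·k^(α−1) = n + δ and k_gold = (α/(n + δ))^(1/(1−α)).
k_gold = (0.3/0.085)^(1/0.7) = 3.5294^1.4286 ≈ 6.0596
c_gold = f(k_gold) − (n + δ)·k_gold = 1.7169 − 0.085×6.0596 ≈ 1.2018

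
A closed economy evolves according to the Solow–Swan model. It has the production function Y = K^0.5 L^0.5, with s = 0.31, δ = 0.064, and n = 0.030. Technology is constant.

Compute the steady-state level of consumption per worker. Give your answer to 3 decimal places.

c* ≈ 2.276

At the steady state, Δk = 0, so s·k^α = (n + δ)·k.
Dividing both sides by k: k^(1−α) = s / (n + δ).
k^0.5 = 0.31 / (0.030 + 0.064) = 0.31 / 0.094 = 3.2979
k* = 3.2979^(1/0.5) ≈ 10.8761
y* = (k*)^α = 10.8761^0.5 ≈ 3.2979
c* = (1 − s)·y* = (1 − 0.31) × 3.2979 ≈ 2.2756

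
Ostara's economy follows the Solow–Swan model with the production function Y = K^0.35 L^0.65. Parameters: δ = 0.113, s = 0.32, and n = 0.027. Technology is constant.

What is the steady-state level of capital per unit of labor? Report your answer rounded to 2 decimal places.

At the steady state, Δk = 0, so s·k^α = (n + δ)·k.
Dividing both sides by k: k^(1−α) = s / (n + δ).
k^0.65 = 0.32 / (0.027 + 0.113) = 0.32 / 0.140 = 2.2857
k* = 2.2857^(1/0.65) ≈ 3.5673

k* = 3.57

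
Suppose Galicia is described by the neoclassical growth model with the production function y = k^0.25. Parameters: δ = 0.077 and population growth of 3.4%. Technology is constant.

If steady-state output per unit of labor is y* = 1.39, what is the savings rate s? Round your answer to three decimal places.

s ≈ 0.298

At the steady state, Δk = 0, so s·k^α = (n + δ)·k.
Since y* = [s/(n + δ)]^(α/(1−α)), we have s/(n + δ) = (y*)^((1−α)/α) = 1.39^3 = 2.6856.
Therefore s = 2.6856 × (n + δ) = 2.6856 × 0.111 = 0.2981.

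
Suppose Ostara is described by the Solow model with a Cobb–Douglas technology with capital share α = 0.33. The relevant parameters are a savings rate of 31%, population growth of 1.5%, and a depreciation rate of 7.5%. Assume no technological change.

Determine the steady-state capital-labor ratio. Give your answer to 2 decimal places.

At the steady state, Δk = 0, so s·k^α = (n + δ)·k.
Rearranging, k^(1−α) = s / (n + δ).
k^0.67 = 0.31 / (0.015 + 0.075) = 0.31 / 0.090 = 3.4444
k* = 3.4444^(1/0.67) ≈ 6.3338

k* ≈ 6.33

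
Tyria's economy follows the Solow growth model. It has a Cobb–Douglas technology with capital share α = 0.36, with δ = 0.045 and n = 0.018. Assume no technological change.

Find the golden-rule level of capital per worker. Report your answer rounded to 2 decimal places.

The golden rule sets f'(k) = n + δ, i.e. α·k^(α−1) = n + δ.
So k^(1−α) = α / (n + δ) = 0.36 / 0.063 = 5.7143.
k_gold = 5.7143^(1/0.64) ≈ 15.2319

k_gold ≈ 15.23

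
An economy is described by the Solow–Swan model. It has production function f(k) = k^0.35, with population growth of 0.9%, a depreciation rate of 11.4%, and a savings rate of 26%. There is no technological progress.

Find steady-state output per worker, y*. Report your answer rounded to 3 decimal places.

y* = 1.496

At the steady state, Δk = 0, so s·k^α = (n + δ)·k.
Dividing both sides by k: k^(1−α) = s / (n + δ).
k^0.65 = 0.26 / (0.009 + 0.114) = 0.26 / 0.123 = 2.1138
k* = 2.1138^(1/0.65) ≈ 3.1630
y* = (k*)^α = 3.1630^0.35 ≈ 1.4964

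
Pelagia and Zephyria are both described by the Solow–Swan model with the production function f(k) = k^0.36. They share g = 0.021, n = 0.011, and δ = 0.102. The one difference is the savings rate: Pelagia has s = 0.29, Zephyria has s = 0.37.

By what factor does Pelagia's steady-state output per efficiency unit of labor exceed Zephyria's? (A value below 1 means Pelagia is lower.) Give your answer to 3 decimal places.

y*_P / y*_Z ≈ 0.872

Steady-state y* = [s/(n + g + δ)]^(α/(1−α)), so the ratio is [ (s_P/(n + g + δ)_P) / (s_Z/(n + g + δ)_Z) ]^0.5625.
s_P/(n + g + δ)_P = 0.29/0.134 = 2.1642; s_Z/(n + g + δ)_Z = 0.37/0.134 = 2.7612.
Ratio = (2.1642/2.7612)^0.5625 = 0.7838^0.5625 ≈ 0.8719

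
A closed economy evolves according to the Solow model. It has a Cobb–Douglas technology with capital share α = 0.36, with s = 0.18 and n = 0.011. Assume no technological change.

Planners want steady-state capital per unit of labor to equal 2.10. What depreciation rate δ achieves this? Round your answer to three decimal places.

At the steady state, Δk = 0, so s·k^α = (n + δ)·k.
So s / (n + δ) = (k*)^(1−α) = 2.10^0.64 = 1.6078.
Therefore n + δ = s / 1.6078 = 0.18 / 1.6078 = 0.1120, so δ = 0.1120 − 0.011 = 0.1010.

δ ≈ 0.101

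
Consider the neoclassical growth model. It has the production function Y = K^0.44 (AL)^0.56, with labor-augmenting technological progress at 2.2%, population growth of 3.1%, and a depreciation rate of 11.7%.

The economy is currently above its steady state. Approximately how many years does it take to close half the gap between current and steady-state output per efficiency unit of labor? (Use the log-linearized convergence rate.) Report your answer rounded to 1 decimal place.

Near the steady state the convergence rate is λ = (1 − α)(n + g + δ).
λ = (1 − 0.44) × 0.170 = 0.56 × 0.170 = 0.0952
Half-life = ln 2 / λ = 0.6931 / 0.0952 ≈ 7.28 years

t_½ ≈ 7.3 years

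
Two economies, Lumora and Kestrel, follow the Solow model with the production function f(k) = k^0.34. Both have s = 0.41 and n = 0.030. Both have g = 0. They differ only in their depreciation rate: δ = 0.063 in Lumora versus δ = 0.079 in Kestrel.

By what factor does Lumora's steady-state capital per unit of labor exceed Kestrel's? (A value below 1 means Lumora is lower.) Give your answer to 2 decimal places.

Steady-state k* = [s/(n + δ)]^(1/(1−α)), so the ratio is [ (s_L/(n + δ)_L) / (s_K/(n + δ)_K) ]^1.5152.
s_L/(n + δ)_L = 0.41/0.093 = 4.4086; s_K/(n + δ)_K = 0.41/0.109 = 3.7615.
Ratio = (4.4086/3.7615)^1.5152 = 1.1720^1.5152 ≈ 1.2719

k*_L / k*_K ≈ 1.27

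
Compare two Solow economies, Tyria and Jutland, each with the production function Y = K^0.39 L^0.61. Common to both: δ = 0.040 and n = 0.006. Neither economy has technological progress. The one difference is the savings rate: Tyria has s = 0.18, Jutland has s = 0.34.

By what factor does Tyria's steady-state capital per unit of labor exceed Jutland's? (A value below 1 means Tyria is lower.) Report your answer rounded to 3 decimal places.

Steady-state k* = [s/(n + δ)]^(1/(1−α)), so the ratio is [ (s_T/(n + δ)_T) / (s_J/(n + δ)_J) ]^1.6393.
s_T/(n + δ)_T = 0.18/0.046 = 3.9130; s_J/(n + δ)_J = 0.34/0.046 = 7.3913.
Ratio = (3.9130/7.3913)^1.6393 = 0.5294^1.6393 ≈ 0.3525

ratio ≈ 0.353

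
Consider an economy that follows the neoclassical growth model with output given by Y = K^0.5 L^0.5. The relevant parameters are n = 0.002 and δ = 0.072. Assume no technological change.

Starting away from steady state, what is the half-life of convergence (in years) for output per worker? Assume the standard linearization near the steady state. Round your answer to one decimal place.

Near the steady state the convergence rate is λ = (1 − α)(n + δ).
λ = (1 − 0.5) × 0.074 = 0.5 × 0.074 = 0.0370
Half-life = ln 2 / λ = 0.6931 / 0.0370 ≈ 18.73 years

t_½ ≈ 18.7 years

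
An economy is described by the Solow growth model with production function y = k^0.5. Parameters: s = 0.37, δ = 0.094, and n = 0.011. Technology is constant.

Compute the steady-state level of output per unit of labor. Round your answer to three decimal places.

Steady state requires s·f(k) = (n + δ)·k, i.e. s·k^α = (n + δ)·k.
Dividing both sides by k: k^(1−α) = s / (n + δ).
k^0.5 = 0.37 / (0.011 + 0.094) = 0.37 / 0.105 = 3.5238
k* = 3.5238^(1/0.5) ≈ 12.4172
y* = (k*)^α = 12.4172^0.5 ≈ 3.5238

y* = 3.524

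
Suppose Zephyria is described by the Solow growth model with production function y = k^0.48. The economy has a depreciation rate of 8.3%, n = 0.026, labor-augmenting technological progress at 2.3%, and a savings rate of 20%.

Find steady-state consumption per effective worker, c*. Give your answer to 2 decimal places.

At the steady state, Δk = 0, so s·k^α = (n + g + δ)·k.
Rearranging, k^(1−α) = s / (n + g + δ).
k^0.52 = 0.20 / (0.026 + 0.023 + 0.083) = 0.20 / 0.132 = 1.5152
k* = 1.5152^(1/0.52) ≈ 2.2236
y* = (k*)^α = 2.2236^0.48 ≈ 1.4675
c* = (1 − s)·y* = (1 − 0.20) × 1.4675 ≈ 1.1740

c* ≈ 1.17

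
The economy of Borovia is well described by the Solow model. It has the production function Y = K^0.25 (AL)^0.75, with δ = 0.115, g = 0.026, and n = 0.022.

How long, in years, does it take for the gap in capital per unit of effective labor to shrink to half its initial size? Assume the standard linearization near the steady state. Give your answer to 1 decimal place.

about 5.7 years

Near the steady state the convergence rate is λ = (1 − α)(n + g + δ).
λ = (1 − 0.25) × 0.163 = 0.75 × 0.163 = 0.12225
Half-life = ln 2 / λ = 0.6931 / 0.12225 ≈ 5.67 years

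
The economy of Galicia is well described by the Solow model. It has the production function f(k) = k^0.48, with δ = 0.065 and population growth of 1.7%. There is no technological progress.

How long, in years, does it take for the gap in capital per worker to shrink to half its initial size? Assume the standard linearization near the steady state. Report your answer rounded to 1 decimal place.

Near the steady state the convergence rate is λ = (1 − α)(n + δ).
λ = (1 − 0.48) × 0.082 = 0.52 × 0.082 = 0.04264
Half-life = ln 2 / λ = 0.6931 / 0.04264 ≈ 16.25 years

t_½ ≈ 16.3 years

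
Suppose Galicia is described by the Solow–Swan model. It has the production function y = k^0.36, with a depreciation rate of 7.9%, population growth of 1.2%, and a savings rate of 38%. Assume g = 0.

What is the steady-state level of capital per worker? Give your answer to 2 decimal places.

k* = 9.33

In steady state, investment equals break-even investment: s·k^α = (n + δ)·k.
Rearranging, k^(1−α) = s / (n + δ).
k^0.64 = 0.38 / (0.012 + 0.079) = 0.38 / 0.091 = 4.1758
k* = 4.1758^(1/0.64) ≈ 9.3305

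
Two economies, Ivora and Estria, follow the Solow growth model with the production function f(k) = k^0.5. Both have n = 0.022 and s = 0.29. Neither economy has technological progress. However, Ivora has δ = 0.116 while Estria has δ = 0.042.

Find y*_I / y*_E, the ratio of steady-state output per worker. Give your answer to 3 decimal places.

Steady-state y* = [s/(n + δ)]^(α/(1−α)), so the ratio is [ (s_I/(n + δ)_I) / (s_E/(n + δ)_E) ]^1.
s_I/(n + δ)_I = 0.29/0.138 = 2.1014; s_E/(n + δ)_E = 0.29/0.064 = 4.5313.
Ratio = (2.1014/4.5313)^1 = 0.4638^1 ≈ 0.4638

y*_I / y*_E ≈ 0.464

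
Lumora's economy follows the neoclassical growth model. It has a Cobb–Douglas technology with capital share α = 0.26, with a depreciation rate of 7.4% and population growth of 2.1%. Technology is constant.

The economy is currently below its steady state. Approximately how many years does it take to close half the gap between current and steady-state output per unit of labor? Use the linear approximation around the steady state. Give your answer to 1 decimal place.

about 9.9 years

Near the steady state the convergence rate is λ = (1 − α)(n + δ).
λ = (1 − 0.26) × 0.095 = 0.74 × 0.095 = 0.0703
Half-life = ln 2 / λ = 0.6931 / 0.0703 ≈ 9.86 years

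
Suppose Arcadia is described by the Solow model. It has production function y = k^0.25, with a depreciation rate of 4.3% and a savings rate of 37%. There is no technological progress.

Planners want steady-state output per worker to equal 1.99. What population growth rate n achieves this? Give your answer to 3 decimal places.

At the steady state, Δk = 0, so s·k^α = (n + δ)·k.
Since y* = [s/(n + δ)]^(α/(1−α)), we have s/(n + δ) = (y*)^((1−α)/α) = 1.99^3 = 7.8806.
Therefore n + δ = s / 7.8806 = 0.37 / 7.8806 = 0.0470, so n = 0.0470 − 0.043 = 0.0040.

n ≈ 0.004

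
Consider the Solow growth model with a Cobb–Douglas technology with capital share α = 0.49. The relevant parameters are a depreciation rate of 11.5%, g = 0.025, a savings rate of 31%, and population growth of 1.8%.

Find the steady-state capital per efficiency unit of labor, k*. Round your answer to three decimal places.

k* = 3.749

At the steady state, Δk = 0, so s·k^α = (n + g + δ)·k.
Rearranging, k^(1−α) = s / (n + g + δ).
k^0.51 = 0.31 / (0.018 + 0.025 + 0.115) = 0.31 / 0.158 = 1.9620
k* = 1.9620^(1/0.51) ≈ 3.7490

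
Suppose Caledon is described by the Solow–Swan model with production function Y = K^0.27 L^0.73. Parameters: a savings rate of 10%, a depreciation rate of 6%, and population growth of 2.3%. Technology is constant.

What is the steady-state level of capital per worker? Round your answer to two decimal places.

k* ≈ 1.29

In steady state, investment equals break-even investment: s·k^α = (n + δ)·k.
Rearranging, k^(1−α) = s / (n + δ).
k^0.73 = 0.10 / (0.023 + 0.060) = 0.10 / 0.083 = 1.2048
k* = 1.2048^(1/0.73) ≈ 1.2908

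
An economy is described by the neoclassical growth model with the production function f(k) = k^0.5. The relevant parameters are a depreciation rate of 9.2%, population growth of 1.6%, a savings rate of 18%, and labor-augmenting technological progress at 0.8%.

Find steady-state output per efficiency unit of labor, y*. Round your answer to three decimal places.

y* = 1.552

Steady state requires s·f(k) = (n + g + δ)·k, i.e. s·k^α = (n + g + δ)·k.
Rearranging, k^(1−α) = s / (n + g + δ).
k^0.5 = 0.18 / (0.016 + 0.008 + 0.092) = 0.18 / 0.116 = 1.5517
k* = 1.5517^(1/0.5) ≈ 2.4078
y* = (k*)^α = 2.4078^0.5 ≈ 1.5517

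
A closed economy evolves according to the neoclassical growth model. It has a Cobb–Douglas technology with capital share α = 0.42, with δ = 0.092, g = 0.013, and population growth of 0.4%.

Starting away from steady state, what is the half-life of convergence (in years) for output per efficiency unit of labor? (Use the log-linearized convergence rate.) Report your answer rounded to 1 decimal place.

t_½ ≈ 11.0 years

Near the steady state the convergence rate is λ = (1 − α)(n + g + δ).
λ = (1 − 0.42) × 0.109 = 0.58 × 0.109 = 0.06322
Half-life = ln 2 / λ = 0.6931 / 0.06322 ≈ 10.96 years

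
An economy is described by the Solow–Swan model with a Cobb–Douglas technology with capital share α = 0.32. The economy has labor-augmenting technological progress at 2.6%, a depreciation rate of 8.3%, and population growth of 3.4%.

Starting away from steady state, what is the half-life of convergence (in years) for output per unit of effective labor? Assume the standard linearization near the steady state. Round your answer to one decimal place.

Near the steady state the convergence rate is λ = (1 − α)(n + g + δ).
λ = (1 − 0.32) × 0.143 = 0.68 × 0.143 = 0.09724
Half-life = ln 2 / λ = 0.6931 / 0.09724 ≈ 7.13 years

t_½ ≈ 7.1 years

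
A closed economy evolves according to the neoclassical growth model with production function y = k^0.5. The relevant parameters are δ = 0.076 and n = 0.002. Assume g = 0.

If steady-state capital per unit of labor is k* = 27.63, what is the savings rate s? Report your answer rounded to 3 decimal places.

s ≈ 0.410

In steady state, investment equals break-even investment: s·k^α = (n + δ)·k.
So s / (n + δ) = (k*)^(1−α) = 27.63^0.5 = 5.2564.
Therefore s = 5.2564 × (n + δ) = 5.2564 × 0.078 = 0.4100.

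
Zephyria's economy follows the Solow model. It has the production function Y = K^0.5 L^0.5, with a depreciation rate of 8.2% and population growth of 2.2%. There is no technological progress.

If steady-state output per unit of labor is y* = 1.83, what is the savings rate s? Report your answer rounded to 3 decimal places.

Steady state requires s·f(k) = (n + δ)·k, i.e. s·k^α = (n + δ)·k.
Since y* = [s/(n + δ)]^(α/(1−α)), we have s/(n + δ) = (y*)^((1−α)/α) = 1.83^1 = 1.8300.
Therefore s = 1.8300 × (n + δ) = 1.8300 × 0.104 = 0.1903.

s ≈ 0.190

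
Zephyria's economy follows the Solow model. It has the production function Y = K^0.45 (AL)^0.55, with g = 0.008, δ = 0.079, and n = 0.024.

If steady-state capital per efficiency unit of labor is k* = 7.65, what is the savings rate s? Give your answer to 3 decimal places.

s ≈ 0.340

In steady state, investment equals break-even investment: s·k^α = (n + g + δ)·k.
So s / (n + g + δ) = (k*)^(1−α) = 7.65^0.55 = 3.0621.
Therefore s = 3.0621 × (n + g + δ) = 3.0621 × 0.111 = 0.3399.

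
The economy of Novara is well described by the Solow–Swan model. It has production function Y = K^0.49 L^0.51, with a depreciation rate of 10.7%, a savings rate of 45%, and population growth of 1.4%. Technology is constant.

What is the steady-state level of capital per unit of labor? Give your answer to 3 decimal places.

Steady state requires s·f(k) = (n + δ)·k, i.e. s·k^α = (n + δ)·k.
Rearranging, k^(1−α) = s / (n + δ).
k^0.51 = 0.45 / (0.014 + 0.107) = 0.45 / 0.121 = 3.7190
k* = 3.7190^(1/0.51) ≈ 13.1366

k* = 13.137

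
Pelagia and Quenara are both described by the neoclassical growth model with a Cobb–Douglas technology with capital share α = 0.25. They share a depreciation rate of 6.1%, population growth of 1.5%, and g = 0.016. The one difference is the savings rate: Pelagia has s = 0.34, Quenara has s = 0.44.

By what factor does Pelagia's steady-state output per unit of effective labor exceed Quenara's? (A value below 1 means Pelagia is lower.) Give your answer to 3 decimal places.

ratio ≈ 0.918

Steady-state y* = [s/(n + g + δ)]^(α/(1−α)), so the ratio is [ (s_P/(n + g + δ)_P) / (s_Q/(n + g + δ)_Q) ]^0.3333.
s_P/(n + g + δ)_P = 0.34/0.092 = 3.6957; s_Q/(n + g + δ)_Q = 0.44/0.092 = 4.7826.
Ratio = (3.6957/4.7826)^0.3333 = 0.7727^0.3333 ≈ 0.9176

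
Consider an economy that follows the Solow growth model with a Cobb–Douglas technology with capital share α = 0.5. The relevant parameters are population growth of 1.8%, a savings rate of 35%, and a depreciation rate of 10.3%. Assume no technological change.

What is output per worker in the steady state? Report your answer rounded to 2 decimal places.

At the steady state, Δk = 0, so s·k^α = (n + δ)·k.
Rearranging, k^(1−α) = s / (n + δ).
k^0.5 = 0.35 / (0.018 + 0.103) = 0.35 / 0.121 = 2.8926
k* = 2.8926^(1/0.5) ≈ 8.3671
y* = (k*)^α = 8.3671^0.5 ≈ 2.8926

y* = 2.89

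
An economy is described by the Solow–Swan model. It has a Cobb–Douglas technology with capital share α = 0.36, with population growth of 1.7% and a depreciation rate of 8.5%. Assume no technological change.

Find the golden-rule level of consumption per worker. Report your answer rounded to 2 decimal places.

At the golden rule, f'(k) = n + δ, so α·k^(α−1) = n + δ and k_gold = (α/(n + δ))^(1/(1−α)).
k_gold = (0.36/0.102)^(1/0.64) = 3.5294^1.5625 ≈ 7.1744
c_gold = f(k_gold) − (n + δ)·k_gold = 2.0327 − 0.102×7.1744 ≈ 1.3009

c_gold ≈ 1.30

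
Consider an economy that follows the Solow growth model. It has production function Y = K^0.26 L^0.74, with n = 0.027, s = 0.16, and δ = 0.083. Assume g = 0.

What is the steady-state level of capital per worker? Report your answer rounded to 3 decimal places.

k* ≈ 1.659

In steady state, investment equals break-even investment: s·k^α = (n + δ)·k.
Rearranging, k^(1−α) = s / (n + δ).
k^0.74 = 0.16 / (0.027 + 0.083) = 0.16 / 0.110 = 1.4545
k* = 1.4545^(1/0.74) ≈ 1.6591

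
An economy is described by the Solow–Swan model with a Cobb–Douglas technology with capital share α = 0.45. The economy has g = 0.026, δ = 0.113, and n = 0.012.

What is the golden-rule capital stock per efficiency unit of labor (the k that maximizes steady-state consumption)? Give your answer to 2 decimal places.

k_gold ≈ 7.28

The golden rule sets f'(k) = n + g + δ, i.e. α·k^(α−1) = n + g + δ.
So k^(1−α) = α / (n + g + δ) = 0.45 / 0.151 = 2.9801.
k_gold = 2.9801^(1/0.55) ≈ 7.2818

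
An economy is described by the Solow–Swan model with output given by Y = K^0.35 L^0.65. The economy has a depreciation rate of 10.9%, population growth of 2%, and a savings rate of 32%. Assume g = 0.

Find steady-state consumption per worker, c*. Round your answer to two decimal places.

Steady state requires s·f(k) = (n + δ)·k, i.e. s·k^α = (n + δ)·k.
Rearranging, k^(1−α) = s / (n + δ).
k^0.65 = 0.32 / (0.020 + 0.109) = 0.32 / 0.129 = 2.4806
k* = 2.4806^(1/0.65) ≈ 4.0459
y* = (k*)^α = 4.0459^0.35 ≈ 1.6310
c* = (1 − s)·y* = (1 − 0.32) × 1.6310 ≈ 1.1091

c* ≈ 1.11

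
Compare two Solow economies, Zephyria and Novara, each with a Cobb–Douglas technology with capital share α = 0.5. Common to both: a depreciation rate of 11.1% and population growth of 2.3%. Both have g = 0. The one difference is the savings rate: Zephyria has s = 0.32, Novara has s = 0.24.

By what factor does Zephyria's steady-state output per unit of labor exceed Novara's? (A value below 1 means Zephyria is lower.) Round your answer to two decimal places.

Steady-state y* = [s/(n + δ)]^(α/(1−α)), so the ratio is [ (s_Z/(n + δ)_Z) / (s_N/(n + δ)_N) ]^1.
s_Z/(n + δ)_Z = 0.32/0.134 = 2.3881; s_N/(n + δ)_N = 0.24/0.134 = 1.7910.
Ratio = (2.3881/1.7910)^1 = 1.3334^1 ≈ 1.3334

ratio ≈ 1.33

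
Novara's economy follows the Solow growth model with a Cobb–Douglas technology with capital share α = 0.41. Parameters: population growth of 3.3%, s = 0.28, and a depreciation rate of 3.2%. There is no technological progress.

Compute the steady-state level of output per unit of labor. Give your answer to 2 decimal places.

y* = 2.76

In steady state, investment equals break-even investment: s·k^α = (n + δ)·k.
Rearranging, k^(1−α) = s / (n + δ).
k^0.59 = 0.28 / (0.033 + 0.032) = 0.28 / 0.065 = 4.3077
k* = 4.3077^(1/0.59) ≈ 11.8848
y* = (k*)^α = 11.8848^0.41 ≈ 2.7590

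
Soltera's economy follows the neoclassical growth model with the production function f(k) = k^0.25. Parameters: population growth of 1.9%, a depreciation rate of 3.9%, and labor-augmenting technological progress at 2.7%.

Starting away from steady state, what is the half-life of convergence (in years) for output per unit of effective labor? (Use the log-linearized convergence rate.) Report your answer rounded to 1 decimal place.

Near the steady state the convergence rate is λ = (1 − α)(n + g + δ).
λ = (1 − 0.25) × 0.085 = 0.75 × 0.085 = 0.06375
Half-life = ln 2 / λ = 0.6931 / 0.06375 ≈ 10.87 years

t_½ ≈ 10.9 years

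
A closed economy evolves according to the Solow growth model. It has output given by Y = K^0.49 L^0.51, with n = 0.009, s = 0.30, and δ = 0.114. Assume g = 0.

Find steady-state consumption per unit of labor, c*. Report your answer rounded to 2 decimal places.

In steady state, investment equals break-even investment: s·k^α = (n + δ)·k.
Rearranging, k^(1−α) = s / (n + δ).
k^0.51 = 0.30 / (0.009 + 0.114) = 0.30 / 0.123 = 2.4390
k* = 2.4390^(1/0.51) ≈ 5.7443
y* = (k*)^α = 5.7443^0.49 ≈ 2.3552
c* = (1 − s)·y* = (1 − 0.30) × 2.3552 ≈ 1.6486

c* = 1.65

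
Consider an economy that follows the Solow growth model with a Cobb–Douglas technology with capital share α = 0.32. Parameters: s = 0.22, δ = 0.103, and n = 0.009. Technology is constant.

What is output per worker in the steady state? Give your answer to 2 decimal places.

y* ≈ 1.37

Steady state requires s·f(k) = (n + δ)·k, i.e. s·k^α = (n + δ)·k.
Rearranging, k^(1−α) = s / (n + δ).
k^0.68 = 0.22 / (0.009 + 0.103) = 0.22 / 0.112 = 1.9643
k* = 1.9643^(1/0.68) ≈ 2.6989
y* = (k*)^α = 2.6989^0.32 ≈ 1.3740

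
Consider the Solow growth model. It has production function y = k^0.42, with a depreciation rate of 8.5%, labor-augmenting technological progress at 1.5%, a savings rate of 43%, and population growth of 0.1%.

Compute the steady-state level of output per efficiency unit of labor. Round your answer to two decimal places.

Steady state requires s·f(k) = (n + g + δ)·k, i.e. s·k^α = (n + g + δ)·k.
Dividing both sides by k: k^(1−α) = s / (n + g + δ).
k^0.58 = 0.43 / (0.001 + 0.015 + 0.085) = 0.43 / 0.101 = 4.2574
k* = 4.2574^(1/0.58) ≈ 12.1544
y* = (k*)^α = 12.1544^0.42 ≈ 2.8549

y* ≈ 2.85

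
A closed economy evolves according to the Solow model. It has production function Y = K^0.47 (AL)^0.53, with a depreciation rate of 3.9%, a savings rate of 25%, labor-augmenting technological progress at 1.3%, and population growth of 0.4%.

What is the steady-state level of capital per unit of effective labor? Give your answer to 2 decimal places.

At the steady state, Δk = 0, so s·k^α = (n + g + δ)·k.
Rearranging, k^(1−α) = s / (n + g + δ).
k^0.53 = 0.25 / (0.004 + 0.013 + 0.039) = 0.25 / 0.056 = 4.4643
k* = 4.4643^(1/0.53) ≈ 16.8248

k* = 16.82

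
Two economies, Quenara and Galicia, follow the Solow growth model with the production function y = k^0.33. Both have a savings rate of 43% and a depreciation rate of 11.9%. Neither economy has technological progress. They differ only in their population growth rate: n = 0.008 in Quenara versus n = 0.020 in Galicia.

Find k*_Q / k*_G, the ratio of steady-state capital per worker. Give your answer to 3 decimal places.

Steady-state k* = [s/(n + δ)]^(1/(1−α)), so the ratio is [ (s_Q/(n + δ)_Q) / (s_G/(n + δ)_G) ]^1.4925.
s_Q/(n + δ)_Q = 0.43/0.127 = 3.3858; s_G/(n + δ)_G = 0.43/0.139 = 3.0935.
Ratio = (3.3858/3.0935)^1.4925 = 1.0945^1.4925 ≈ 1.1443

ratio ≈ 1.144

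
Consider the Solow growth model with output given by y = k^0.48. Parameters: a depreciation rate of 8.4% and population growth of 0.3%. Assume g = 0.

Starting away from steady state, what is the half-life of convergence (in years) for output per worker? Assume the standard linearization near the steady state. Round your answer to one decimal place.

about 15.3 years

Near the steady state the convergence rate is λ = (1 − α)(n + δ).
λ = (1 − 0.48) × 0.087 = 0.52 × 0.087 = 0.04524
Half-life = ln 2 / λ = 0.6931 / 0.04524 ≈ 15.32 years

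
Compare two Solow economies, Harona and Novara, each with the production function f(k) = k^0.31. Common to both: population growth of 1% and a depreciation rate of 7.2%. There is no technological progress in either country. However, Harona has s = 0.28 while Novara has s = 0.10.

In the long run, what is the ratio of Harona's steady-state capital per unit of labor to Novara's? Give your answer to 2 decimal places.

Steady-state k* = [s/(n + δ)]^(1/(1−α)), so the ratio is [ (s_H/(n + δ)_H) / (s_N/(n + δ)_N) ]^1.4493.
s_H/(n + δ)_H = 0.28/0.082 = 3.4146; s_N/(n + δ)_N = 0.10/0.082 = 1.2195.
Ratio = (3.4146/1.2195)^1.4493 = 2.8000^1.4493 ≈ 4.4470

ratio ≈ 4.45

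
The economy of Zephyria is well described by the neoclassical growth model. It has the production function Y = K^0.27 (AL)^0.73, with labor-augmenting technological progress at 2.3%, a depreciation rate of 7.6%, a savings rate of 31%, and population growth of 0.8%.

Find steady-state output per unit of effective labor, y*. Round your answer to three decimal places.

Steady state requires s·f(k) = (n + g + δ)·k, i.e. s·k^α = (n + g + δ)·k.
Rearranging, k^(1−α) = s / (n + g + δ).
k^0.73 = 0.31 / (0.008 + 0.023 + 0.076) = 0.31 / 0.107 = 2.8972
k* = 2.8972^(1/0.73) ≈ 4.2939
y* = (k*)^α = 4.2939^0.27 ≈ 1.4821

y* = 1.482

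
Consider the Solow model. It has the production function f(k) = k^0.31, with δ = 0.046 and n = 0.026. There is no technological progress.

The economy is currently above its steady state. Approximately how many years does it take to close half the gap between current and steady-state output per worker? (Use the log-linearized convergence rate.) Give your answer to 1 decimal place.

Near the steady state the convergence rate is λ = (1 − α)(n + δ).
λ = (1 − 0.31) × 0.072 = 0.69 × 0.072 = 0.04968
Half-life = ln 2 / λ = 0.6931 / 0.04968 ≈ 13.95 years

t_½ ≈ 14.0 years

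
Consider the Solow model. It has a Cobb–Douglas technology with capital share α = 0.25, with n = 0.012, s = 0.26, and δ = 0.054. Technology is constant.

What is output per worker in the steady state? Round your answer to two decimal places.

y* ≈ 1.58

Steady state requires s·f(k) = (n + δ)·k, i.e. s·k^α = (n + δ)·k.
Dividing both sides by k: k^(1−α) = s / (n + δ).
k^0.75 = 0.26 / (0.012 + 0.054) = 0.26 / 0.066 = 3.9394
k* = 3.9394^(1/0.75) ≈ 6.2217
y* = (k*)^α = 6.2217^0.25 ≈ 1.5793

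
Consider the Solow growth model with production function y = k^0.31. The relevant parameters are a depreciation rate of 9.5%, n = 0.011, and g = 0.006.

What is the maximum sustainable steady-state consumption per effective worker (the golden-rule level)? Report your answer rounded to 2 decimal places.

c_gold ≈ 1.09

At the golden rule, f'(k) = n + g + δ, so α·k^(α−1) = n + g + δ and k_gold = (α/(n + g + δ))^(1/(1−α)).
k_gold = (0.31/0.112)^(1/0.69) = 2.7679^1.4493 ≈ 4.3733
c_gold = f(k_gold) − (n + g + δ)·k_gold = 1.5800 − 0.112×4.3733 ≈ 1.0902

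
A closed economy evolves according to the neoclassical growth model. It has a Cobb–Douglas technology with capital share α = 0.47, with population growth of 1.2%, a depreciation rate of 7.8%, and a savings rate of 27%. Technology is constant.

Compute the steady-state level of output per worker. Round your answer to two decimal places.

In steady state, investment equals break-even investment: s·k^α = (n + δ)·k.
Dividing both sides by k: k^(1−α) = s / (n + δ).
k^0.53 = 0.27 / (0.012 + 0.078) = 0.27 / 0.090 = 3.0000
k* = 3.0000^(1/0.53) ≈ 7.9475
y* = (k*)^α = 7.9475^0.47 ≈ 2.6492

y* ≈ 2.65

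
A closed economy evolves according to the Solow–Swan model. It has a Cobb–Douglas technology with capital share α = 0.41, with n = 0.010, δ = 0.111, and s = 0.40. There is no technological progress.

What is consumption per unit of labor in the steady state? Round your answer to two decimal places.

In steady state, investment equals break-even investment: s·k^α = (n + δ)·k.
Dividing both sides by k: k^(1−α) = s / (n + δ).
k^0.59 = 0.40 / (0.010 + 0.111) = 0.40 / 0.121 = 3.3058
k* = 3.3058^(1/0.59) ≈ 7.5880
y* = (k*)^α = 7.5880^0.41 ≈ 2.2954
c* = (1 − s)·y* = (1 − 0.40) × 2.2954 ≈ 1.3772

c* = 1.38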